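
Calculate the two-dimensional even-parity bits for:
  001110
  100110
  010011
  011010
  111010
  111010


Row parities: 111100
Column parities: 100001

Row P: 111100, Col P: 100001, Corner: 0


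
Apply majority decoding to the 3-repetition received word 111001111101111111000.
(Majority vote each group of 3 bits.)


Groups: 111, 001, 111, 101, 111, 111, 000
Majority votes: 1011110

1011110


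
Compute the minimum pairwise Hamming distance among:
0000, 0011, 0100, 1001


Comparing all pairs, minimum distance: 1
Can detect 0 errors, correct 0 errors

1


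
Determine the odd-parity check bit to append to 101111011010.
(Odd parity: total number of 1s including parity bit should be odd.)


Number of 1s in data: 8
Parity bit: 1

1


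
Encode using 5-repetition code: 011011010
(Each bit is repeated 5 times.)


Each bit -> 5 copies

000001111111111000001111111111000001111100000


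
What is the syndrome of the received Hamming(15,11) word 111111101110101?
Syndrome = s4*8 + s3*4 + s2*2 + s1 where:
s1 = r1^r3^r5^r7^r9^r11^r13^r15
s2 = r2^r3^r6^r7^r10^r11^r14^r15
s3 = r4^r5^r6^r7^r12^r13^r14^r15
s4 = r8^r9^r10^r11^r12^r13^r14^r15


s1=0, s2=1, s3=0, s4=1

Syndrome = 10 (error at position 10)


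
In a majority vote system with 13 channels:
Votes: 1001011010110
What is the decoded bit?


Ones: 7 out of 13
Threshold: 7

1 (7/13 voted 1)


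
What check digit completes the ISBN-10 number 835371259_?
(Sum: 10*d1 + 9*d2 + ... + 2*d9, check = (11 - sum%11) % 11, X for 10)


Weighted sum: 256
256 mod 11 = 3

Check digit: 8


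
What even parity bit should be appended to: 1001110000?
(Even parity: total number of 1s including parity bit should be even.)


Number of 1s in data: 4
Parity bit: 0

0


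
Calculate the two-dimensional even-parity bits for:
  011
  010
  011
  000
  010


Row parities: 01001
Column parities: 000

Row P: 01001, Col P: 000, Corner: 0


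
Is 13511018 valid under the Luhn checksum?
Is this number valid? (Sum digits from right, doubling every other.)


Luhn sum = 19
19 mod 10 = 9

Invalid (Luhn sum mod 10 = 9)


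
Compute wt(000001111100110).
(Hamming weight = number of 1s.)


Counting 1s in 000001111100110

7


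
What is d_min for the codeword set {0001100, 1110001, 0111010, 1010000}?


Comparing all pairs, minimum distance: 2
Can detect 1 errors, correct 0 errors

2


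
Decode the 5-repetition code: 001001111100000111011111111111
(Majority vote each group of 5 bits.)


Groups: 00100, 11111, 00000, 11101, 11111, 11111
Majority votes: 010111

010111


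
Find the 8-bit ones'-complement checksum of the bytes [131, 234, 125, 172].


Sum = 662 mod 256 = 150
Complement = 105

105


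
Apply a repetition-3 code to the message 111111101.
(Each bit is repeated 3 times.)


Each bit -> 3 copies

111111111111111111111000111


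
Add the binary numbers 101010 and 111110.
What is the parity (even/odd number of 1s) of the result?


101010 = 42
111110 = 62
Sum = 104 = 1101000
1s count = 3

odd parity (3 ones in 1101000)


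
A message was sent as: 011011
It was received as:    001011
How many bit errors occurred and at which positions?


XOR: 010000

1 error(s) at position(s): 1


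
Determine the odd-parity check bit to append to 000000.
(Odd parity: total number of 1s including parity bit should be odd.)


Number of 1s in data: 0
Parity bit: 1

1


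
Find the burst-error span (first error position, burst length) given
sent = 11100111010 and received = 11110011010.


XOR: 00010100000

Burst at position 3, length 3


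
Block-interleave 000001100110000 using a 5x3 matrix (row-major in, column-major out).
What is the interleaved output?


Matrix:
  000
  001
  100
  110
  000
Read columns: 001100001001000

001100001001000


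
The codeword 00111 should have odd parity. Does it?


Number of 1s: 3

Yes, parity is correct (3 ones)


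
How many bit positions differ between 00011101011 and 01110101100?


XOR: 01101000111
Count of 1s: 6

6


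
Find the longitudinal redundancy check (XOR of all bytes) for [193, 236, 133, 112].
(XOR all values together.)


XOR chain: 193 ^ 236 ^ 133 ^ 112 = 216

216


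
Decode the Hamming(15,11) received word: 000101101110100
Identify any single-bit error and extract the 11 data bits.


Syndrome = 0: no error detected

Data: 00111110100 (no errors)


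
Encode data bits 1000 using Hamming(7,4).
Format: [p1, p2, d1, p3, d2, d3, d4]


Parity bits: p1=1, p2=1, p3=0

1110000


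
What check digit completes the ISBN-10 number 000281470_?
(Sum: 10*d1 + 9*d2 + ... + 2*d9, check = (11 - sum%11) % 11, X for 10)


Weighted sum: 104
104 mod 11 = 5

Check digit: 6


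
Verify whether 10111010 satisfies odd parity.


Number of 1s: 5

Yes, parity is correct (5 ones)


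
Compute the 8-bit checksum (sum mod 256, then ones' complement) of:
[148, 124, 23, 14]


Sum = 309 mod 256 = 53
Complement = 202

202


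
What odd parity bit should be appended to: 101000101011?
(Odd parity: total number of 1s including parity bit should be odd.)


Number of 1s in data: 6
Parity bit: 1

1


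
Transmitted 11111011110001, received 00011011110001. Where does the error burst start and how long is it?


XOR: 11100000000000

Burst at position 0, length 3


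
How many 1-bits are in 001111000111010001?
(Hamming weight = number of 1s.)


Counting 1s in 001111000111010001

9


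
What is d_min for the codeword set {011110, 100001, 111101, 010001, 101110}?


Comparing all pairs, minimum distance: 2
Can detect 1 errors, correct 0 errors

2


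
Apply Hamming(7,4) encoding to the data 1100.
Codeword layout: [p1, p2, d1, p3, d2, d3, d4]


Parity bits: p1=0, p2=1, p3=1

0111100


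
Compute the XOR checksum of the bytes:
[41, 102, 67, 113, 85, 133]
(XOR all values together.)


XOR chain: 41 ^ 102 ^ 67 ^ 113 ^ 85 ^ 133 = 173

173


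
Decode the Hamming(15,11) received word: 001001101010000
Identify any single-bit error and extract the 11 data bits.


Syndrome = 0: no error detected

Data: 10111010000 (no errors)


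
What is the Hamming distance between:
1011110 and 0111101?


XOR: 1100011
Count of 1s: 4

4


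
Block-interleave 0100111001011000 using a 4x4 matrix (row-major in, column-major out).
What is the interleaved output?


Matrix:
  0100
  1110
  0101
  1000
Read columns: 0101111001000010

0101111001000010


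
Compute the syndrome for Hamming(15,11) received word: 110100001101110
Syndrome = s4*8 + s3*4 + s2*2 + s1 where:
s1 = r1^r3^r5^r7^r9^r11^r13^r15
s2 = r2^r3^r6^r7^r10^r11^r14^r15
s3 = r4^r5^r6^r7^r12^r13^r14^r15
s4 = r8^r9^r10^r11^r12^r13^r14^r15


s1=1, s2=1, s3=0, s4=1

Syndrome = 11 (error at position 11)


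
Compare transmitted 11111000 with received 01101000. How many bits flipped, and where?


XOR: 10010000

2 error(s) at position(s): 0, 3


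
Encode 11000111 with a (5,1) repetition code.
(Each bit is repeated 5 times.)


Each bit -> 5 copies

1111111111000000000000000111111111111111


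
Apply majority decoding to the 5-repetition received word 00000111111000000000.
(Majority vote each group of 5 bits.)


Groups: 00000, 11111, 10000, 00000
Majority votes: 0100

0100


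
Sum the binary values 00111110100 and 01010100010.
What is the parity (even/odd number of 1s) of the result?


00111110100 = 500
01010100010 = 674
Sum = 1174 = 10010010110
1s count = 5

odd parity (5 ones in 10010010110)


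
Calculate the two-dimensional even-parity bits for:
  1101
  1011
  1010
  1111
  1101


Row parities: 11001
Column parities: 1110

Row P: 11001, Col P: 1110, Corner: 1


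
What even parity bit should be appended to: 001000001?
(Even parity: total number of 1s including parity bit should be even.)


Number of 1s in data: 2
Parity bit: 0

0


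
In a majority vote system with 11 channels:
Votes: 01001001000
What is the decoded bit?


Ones: 3 out of 11
Threshold: 6

0 (3/11 voted 1)


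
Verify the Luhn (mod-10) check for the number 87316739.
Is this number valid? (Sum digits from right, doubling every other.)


Luhn sum = 46
46 mod 10 = 6

Invalid (Luhn sum mod 10 = 6)


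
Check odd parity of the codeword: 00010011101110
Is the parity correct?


Number of 1s: 7

Yes, parity is correct (7 ones)


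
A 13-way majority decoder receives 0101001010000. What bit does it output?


Ones: 4 out of 13
Threshold: 7

0 (4/13 voted 1)


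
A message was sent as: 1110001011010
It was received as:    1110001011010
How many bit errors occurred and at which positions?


XOR: 0000000000000

0 errors (received matches sent)


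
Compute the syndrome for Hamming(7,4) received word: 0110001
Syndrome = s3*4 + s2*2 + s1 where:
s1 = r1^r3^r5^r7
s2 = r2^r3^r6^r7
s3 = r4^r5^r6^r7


s1=0, s2=1, s3=1

Syndrome = 6 (error at position 6)


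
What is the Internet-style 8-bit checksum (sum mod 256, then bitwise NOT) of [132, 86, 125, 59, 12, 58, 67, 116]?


Sum = 655 mod 256 = 143
Complement = 112

112


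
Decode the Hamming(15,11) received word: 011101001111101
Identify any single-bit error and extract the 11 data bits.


Syndrome = 5: error at position 5

Data: 11101111101 (corrected bit 5)


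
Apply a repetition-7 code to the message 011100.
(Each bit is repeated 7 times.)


Each bit -> 7 copies

000000011111111111111111111100000000000000


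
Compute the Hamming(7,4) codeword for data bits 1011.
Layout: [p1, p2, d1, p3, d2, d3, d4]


Parity bits: p1=0, p2=1, p3=0

0110011


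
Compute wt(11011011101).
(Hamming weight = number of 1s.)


Counting 1s in 11011011101

8


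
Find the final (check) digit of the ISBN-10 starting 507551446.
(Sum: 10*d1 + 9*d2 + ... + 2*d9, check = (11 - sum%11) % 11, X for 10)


Weighted sum: 216
216 mod 11 = 7

Check digit: 4


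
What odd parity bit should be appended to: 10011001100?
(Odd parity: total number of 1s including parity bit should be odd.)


Number of 1s in data: 5
Parity bit: 0

0


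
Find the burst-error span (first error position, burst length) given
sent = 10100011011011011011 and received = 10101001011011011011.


XOR: 00001010000000000000

Burst at position 4, length 3


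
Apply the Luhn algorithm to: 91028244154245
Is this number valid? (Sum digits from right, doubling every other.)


Luhn sum = 63
63 mod 10 = 3

Invalid (Luhn sum mod 10 = 3)


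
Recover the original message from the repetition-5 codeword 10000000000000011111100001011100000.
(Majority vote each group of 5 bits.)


Groups: 10000, 00000, 00000, 11111, 10000, 10111, 00000
Majority votes: 0001010

0001010


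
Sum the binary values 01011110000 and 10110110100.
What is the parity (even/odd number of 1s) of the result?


01011110000 = 752
10110110100 = 1460
Sum = 2212 = 100010100100
1s count = 4

even parity (4 ones in 100010100100)


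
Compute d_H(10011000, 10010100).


XOR: 00001100
Count of 1s: 2

2


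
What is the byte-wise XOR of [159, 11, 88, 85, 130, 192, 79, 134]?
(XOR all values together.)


XOR chain: 159 ^ 11 ^ 88 ^ 85 ^ 130 ^ 192 ^ 79 ^ 134 = 18

18


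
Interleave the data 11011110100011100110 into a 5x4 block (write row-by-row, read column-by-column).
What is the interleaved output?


Matrix:
  1101
  1110
  1000
  1110
  0110
Read columns: 11110110110101110000

11110110110101110000


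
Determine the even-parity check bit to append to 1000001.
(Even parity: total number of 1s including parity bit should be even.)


Number of 1s in data: 2
Parity bit: 0

0


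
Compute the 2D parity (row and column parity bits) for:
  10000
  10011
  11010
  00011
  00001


Row parities: 11101
Column parities: 11011

Row P: 11101, Col P: 11011, Corner: 0


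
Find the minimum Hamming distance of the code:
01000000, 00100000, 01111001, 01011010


Comparing all pairs, minimum distance: 2
Can detect 1 errors, correct 0 errors

2


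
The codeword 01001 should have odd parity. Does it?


Number of 1s: 2

No, parity error (2 ones)


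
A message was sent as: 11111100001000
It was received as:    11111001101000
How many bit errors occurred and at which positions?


XOR: 00000101100000

3 error(s) at position(s): 5, 7, 8


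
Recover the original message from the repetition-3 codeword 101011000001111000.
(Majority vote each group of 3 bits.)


Groups: 101, 011, 000, 001, 111, 000
Majority votes: 110010

110010


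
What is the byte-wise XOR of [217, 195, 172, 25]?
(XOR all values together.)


XOR chain: 217 ^ 195 ^ 172 ^ 25 = 175

175


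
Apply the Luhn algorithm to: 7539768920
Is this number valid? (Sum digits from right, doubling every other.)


Luhn sum = 56
56 mod 10 = 6

Invalid (Luhn sum mod 10 = 6)


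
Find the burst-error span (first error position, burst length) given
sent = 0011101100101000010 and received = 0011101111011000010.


XOR: 0000000011110000000

Burst at position 8, length 4


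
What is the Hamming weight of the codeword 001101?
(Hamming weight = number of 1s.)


Counting 1s in 001101

3


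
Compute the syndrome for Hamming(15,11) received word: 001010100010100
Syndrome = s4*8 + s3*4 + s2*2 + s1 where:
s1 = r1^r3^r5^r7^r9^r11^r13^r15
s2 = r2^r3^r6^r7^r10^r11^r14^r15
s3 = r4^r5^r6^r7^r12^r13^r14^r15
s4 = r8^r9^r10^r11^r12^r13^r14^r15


s1=1, s2=1, s3=1, s4=0

Syndrome = 7 (error at position 7)


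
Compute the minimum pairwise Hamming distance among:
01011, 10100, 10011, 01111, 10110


Comparing all pairs, minimum distance: 1
Can detect 0 errors, correct 0 errors

1


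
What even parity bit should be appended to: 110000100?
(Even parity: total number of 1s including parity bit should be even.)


Number of 1s in data: 3
Parity bit: 1

1


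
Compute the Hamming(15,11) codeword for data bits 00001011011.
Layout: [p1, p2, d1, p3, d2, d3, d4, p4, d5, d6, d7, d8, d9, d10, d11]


Parity bits: p1=1, p2=1, p3=1, p4=1

110100011011011


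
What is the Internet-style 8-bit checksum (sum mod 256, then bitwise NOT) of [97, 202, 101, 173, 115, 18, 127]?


Sum = 833 mod 256 = 65
Complement = 190

190


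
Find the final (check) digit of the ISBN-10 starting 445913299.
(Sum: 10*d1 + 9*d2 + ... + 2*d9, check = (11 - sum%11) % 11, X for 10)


Weighted sum: 253
253 mod 11 = 0

Check digit: 0


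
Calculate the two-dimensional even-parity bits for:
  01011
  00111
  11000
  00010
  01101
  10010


Row parities: 110110
Column parities: 01001

Row P: 110110, Col P: 01001, Corner: 0


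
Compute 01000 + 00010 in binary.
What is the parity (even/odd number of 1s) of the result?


01000 = 8
00010 = 2
Sum = 10 = 1010
1s count = 2

even parity (2 ones in 1010)


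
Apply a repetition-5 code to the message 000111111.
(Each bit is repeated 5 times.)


Each bit -> 5 copies

000000000000000111111111111111111111111111111


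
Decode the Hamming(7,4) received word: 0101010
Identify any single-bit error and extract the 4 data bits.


Syndrome = 0: no error detected

Data: 0010 (no errors)


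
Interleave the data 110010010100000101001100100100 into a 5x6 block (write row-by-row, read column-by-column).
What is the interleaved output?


Matrix:
  110010
  010100
  000101
  001100
  100100
Read columns: 100011100000010011111000000100

100011100000010011111000000100


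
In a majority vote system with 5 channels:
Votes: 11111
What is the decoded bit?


Ones: 5 out of 5
Threshold: 3

1 (5/5 voted 1)


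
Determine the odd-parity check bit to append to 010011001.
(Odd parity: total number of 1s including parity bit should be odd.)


Number of 1s in data: 4
Parity bit: 1

1


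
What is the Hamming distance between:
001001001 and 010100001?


XOR: 011101000
Count of 1s: 4

4


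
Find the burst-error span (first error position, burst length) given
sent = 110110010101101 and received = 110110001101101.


XOR: 000000011000000

Burst at position 7, length 2


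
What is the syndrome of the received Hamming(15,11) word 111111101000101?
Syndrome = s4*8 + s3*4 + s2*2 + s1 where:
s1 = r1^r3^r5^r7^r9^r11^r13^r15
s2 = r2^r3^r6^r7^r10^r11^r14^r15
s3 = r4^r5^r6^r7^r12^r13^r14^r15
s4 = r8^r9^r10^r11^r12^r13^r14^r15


s1=1, s2=1, s3=0, s4=1

Syndrome = 11 (error at position 11)


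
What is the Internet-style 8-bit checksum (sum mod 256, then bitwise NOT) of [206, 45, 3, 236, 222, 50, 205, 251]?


Sum = 1218 mod 256 = 194
Complement = 61

61


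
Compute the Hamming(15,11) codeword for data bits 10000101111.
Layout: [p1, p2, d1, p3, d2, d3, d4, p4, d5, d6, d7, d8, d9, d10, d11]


Parity bits: p1=1, p2=0, p3=0, p4=1

101000010101111


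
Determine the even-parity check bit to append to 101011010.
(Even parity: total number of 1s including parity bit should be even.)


Number of 1s in data: 5
Parity bit: 1

1


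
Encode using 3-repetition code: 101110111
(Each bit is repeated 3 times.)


Each bit -> 3 copies

111000111111111000111111111


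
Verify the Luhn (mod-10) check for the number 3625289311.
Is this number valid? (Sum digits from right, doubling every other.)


Luhn sum = 48
48 mod 10 = 8

Invalid (Luhn sum mod 10 = 8)


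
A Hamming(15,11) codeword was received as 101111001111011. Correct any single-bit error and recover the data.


Syndrome = 0: no error detected

Data: 11101111011 (no errors)


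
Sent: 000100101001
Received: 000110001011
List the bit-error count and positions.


XOR: 000010100010

3 error(s) at position(s): 4, 6, 10


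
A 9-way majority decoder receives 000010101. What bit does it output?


Ones: 3 out of 9
Threshold: 5

0 (3/9 voted 1)


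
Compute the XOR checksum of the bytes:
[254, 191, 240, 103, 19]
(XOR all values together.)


XOR chain: 254 ^ 191 ^ 240 ^ 103 ^ 19 = 197

197


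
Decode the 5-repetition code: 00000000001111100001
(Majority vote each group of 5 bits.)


Groups: 00000, 00000, 11111, 00001
Majority votes: 0010

0010


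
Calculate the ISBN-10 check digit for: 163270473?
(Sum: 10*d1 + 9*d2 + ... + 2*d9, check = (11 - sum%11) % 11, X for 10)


Weighted sum: 187
187 mod 11 = 0

Check digit: 0


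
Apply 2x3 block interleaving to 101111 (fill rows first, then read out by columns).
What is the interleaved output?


Matrix:
  101
  111
Read columns: 110111

110111


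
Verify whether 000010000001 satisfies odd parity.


Number of 1s: 2

No, parity error (2 ones)


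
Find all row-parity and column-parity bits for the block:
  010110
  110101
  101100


Row parities: 101
Column parities: 001111

Row P: 101, Col P: 001111, Corner: 0


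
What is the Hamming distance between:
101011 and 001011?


XOR: 100000
Count of 1s: 1

1


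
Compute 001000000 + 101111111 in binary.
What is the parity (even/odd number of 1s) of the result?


001000000 = 64
101111111 = 383
Sum = 447 = 110111111
1s count = 8

even parity (8 ones in 110111111)


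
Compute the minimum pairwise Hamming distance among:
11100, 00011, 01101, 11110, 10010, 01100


Comparing all pairs, minimum distance: 1
Can detect 0 errors, correct 0 errors

1


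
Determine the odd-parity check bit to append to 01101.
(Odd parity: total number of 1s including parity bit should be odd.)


Number of 1s in data: 3
Parity bit: 0

0


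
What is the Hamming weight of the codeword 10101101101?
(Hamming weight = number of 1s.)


Counting 1s in 10101101101

7


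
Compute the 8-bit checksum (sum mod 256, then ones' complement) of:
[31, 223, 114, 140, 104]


Sum = 612 mod 256 = 100
Complement = 155

155


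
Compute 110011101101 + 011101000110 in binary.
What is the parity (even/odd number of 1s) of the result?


110011101101 = 3309
011101000110 = 1862
Sum = 5171 = 1010000110011
1s count = 6

even parity (6 ones in 1010000110011)


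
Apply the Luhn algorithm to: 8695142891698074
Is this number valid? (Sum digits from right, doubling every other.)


Luhn sum = 83
83 mod 10 = 3

Invalid (Luhn sum mod 10 = 3)


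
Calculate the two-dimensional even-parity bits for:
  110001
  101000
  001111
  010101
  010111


Row parities: 10010
Column parities: 010100

Row P: 10010, Col P: 010100, Corner: 0


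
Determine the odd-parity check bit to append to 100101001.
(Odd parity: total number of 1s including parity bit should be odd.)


Number of 1s in data: 4
Parity bit: 1

1


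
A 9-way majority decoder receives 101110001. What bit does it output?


Ones: 5 out of 9
Threshold: 5

1 (5/9 voted 1)


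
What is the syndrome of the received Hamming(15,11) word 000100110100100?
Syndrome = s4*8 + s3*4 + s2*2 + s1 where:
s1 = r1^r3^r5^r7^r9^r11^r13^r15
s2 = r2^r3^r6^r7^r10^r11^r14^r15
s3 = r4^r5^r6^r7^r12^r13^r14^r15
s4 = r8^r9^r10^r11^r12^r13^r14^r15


s1=0, s2=0, s3=1, s4=1

Syndrome = 12 (error at position 12)


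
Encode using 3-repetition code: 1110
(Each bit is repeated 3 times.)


Each bit -> 3 copies

111111111000


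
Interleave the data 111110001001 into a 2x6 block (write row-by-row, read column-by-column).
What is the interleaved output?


Matrix:
  111110
  001001
Read columns: 101011101001

101011101001


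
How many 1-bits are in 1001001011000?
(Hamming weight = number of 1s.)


Counting 1s in 1001001011000

5


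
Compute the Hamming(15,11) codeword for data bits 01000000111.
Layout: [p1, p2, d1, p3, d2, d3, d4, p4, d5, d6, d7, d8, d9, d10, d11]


Parity bits: p1=1, p2=0, p3=0, p4=1

100010010000111


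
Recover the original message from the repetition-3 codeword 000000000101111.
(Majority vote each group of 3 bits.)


Groups: 000, 000, 000, 101, 111
Majority votes: 00011

00011


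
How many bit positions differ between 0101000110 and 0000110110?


XOR: 0101110000
Count of 1s: 4

4


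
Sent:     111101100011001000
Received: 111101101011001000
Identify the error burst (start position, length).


XOR: 000000001000000000

Burst at position 8, length 1


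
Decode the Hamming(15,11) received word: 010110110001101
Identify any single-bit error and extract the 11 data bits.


Syndrome = 2: error at position 2

Data: 01010001101 (corrected bit 2)


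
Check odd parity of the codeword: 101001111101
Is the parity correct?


Number of 1s: 8

No, parity error (8 ones)


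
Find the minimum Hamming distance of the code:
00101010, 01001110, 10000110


Comparing all pairs, minimum distance: 3
Can detect 2 errors, correct 1 errors

3


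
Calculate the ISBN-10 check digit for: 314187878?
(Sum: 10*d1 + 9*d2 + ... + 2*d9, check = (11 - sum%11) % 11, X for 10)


Weighted sum: 230
230 mod 11 = 10

Check digit: 1


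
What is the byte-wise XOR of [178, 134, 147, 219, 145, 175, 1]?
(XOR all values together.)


XOR chain: 178 ^ 134 ^ 147 ^ 219 ^ 145 ^ 175 ^ 1 = 67

67


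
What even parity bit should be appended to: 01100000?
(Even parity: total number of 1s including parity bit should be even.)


Number of 1s in data: 2
Parity bit: 0

0


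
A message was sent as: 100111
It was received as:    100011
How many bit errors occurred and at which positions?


XOR: 000100

1 error(s) at position(s): 3


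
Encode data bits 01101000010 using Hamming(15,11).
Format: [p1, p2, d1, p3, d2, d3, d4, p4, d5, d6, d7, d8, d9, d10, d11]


Parity bits: p1=0, p2=0, p3=1, p4=0

000111001000010


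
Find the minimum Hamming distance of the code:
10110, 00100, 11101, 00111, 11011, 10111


Comparing all pairs, minimum distance: 1
Can detect 0 errors, correct 0 errors

1


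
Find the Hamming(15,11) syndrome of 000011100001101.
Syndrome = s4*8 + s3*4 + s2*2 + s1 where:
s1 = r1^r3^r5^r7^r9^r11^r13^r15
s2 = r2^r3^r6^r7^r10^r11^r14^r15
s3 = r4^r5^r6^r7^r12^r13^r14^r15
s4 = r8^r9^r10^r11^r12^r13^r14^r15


s1=0, s2=1, s3=0, s4=1

Syndrome = 10 (error at position 10)


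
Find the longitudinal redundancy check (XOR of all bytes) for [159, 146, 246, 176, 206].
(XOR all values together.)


XOR chain: 159 ^ 146 ^ 246 ^ 176 ^ 206 = 133

133


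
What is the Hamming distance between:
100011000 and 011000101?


XOR: 111011101
Count of 1s: 7

7


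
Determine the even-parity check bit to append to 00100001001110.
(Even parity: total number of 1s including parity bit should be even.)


Number of 1s in data: 5
Parity bit: 1

1


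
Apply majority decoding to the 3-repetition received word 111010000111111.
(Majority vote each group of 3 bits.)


Groups: 111, 010, 000, 111, 111
Majority votes: 10011

10011


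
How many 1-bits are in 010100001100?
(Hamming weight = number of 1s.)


Counting 1s in 010100001100

4


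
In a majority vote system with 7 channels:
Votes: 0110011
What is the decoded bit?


Ones: 4 out of 7
Threshold: 4

1 (4/7 voted 1)


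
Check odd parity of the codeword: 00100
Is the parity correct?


Number of 1s: 1

Yes, parity is correct (1 ones)


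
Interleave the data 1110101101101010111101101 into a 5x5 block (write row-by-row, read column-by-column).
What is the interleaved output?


Matrix:
  11101
  01101
  10101
  01111
  01101
Read columns: 1010011011111110001011111

1010011011111110001011111


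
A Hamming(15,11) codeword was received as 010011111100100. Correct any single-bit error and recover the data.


Syndrome = 0: no error detected

Data: 01111100100 (no errors)


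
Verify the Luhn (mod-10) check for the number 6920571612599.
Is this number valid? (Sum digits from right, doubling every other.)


Luhn sum = 59
59 mod 10 = 9

Invalid (Luhn sum mod 10 = 9)


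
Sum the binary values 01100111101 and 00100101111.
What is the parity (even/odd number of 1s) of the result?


01100111101 = 829
00100101111 = 303
Sum = 1132 = 10001101100
1s count = 5

odd parity (5 ones in 10001101100)


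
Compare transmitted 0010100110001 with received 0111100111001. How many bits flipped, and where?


XOR: 0101000001000

3 error(s) at position(s): 1, 3, 9


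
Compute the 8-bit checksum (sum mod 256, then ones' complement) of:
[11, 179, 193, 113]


Sum = 496 mod 256 = 240
Complement = 15

15


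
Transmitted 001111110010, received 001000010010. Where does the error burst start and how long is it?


XOR: 000111100000

Burst at position 3, length 4


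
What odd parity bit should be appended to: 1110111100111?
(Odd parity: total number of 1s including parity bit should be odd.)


Number of 1s in data: 10
Parity bit: 1

1


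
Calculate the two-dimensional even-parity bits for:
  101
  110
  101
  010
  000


Row parities: 00010
Column parities: 100

Row P: 00010, Col P: 100, Corner: 1


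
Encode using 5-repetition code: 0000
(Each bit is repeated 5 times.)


Each bit -> 5 copies

00000000000000000000


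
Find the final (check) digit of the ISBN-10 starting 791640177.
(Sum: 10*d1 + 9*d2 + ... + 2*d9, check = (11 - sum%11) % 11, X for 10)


Weighted sum: 264
264 mod 11 = 0

Check digit: 0


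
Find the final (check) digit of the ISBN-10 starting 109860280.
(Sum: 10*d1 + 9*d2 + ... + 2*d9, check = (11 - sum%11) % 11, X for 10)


Weighted sum: 206
206 mod 11 = 8

Check digit: 3


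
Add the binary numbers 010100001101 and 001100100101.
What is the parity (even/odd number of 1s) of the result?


010100001101 = 1293
001100100101 = 805
Sum = 2098 = 100000110010
1s count = 4

even parity (4 ones in 100000110010)


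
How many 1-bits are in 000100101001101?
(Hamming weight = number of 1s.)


Counting 1s in 000100101001101

6


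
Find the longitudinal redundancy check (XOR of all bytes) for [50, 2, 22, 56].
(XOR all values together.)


XOR chain: 50 ^ 2 ^ 22 ^ 56 = 30

30


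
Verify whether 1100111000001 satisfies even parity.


Number of 1s: 6

Yes, parity is correct (6 ones)


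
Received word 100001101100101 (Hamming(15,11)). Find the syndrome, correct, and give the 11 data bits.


Syndrome = 1: error at position 1

Data: 00111100101 (corrected bit 1)


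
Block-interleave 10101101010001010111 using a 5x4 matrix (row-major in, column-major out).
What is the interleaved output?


Matrix:
  1010
  1101
  0100
  0101
  0111
Read columns: 11000011111000101011

11000011111000101011


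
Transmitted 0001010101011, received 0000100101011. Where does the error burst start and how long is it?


XOR: 0001110000000

Burst at position 3, length 3


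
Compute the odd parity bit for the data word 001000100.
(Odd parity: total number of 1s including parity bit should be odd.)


Number of 1s in data: 2
Parity bit: 1

1


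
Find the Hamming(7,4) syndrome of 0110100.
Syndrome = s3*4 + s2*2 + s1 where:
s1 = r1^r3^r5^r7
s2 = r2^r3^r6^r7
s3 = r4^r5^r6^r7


s1=0, s2=0, s3=1

Syndrome = 4 (error at position 4)


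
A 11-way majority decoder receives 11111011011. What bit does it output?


Ones: 9 out of 11
Threshold: 6

1 (9/11 voted 1)


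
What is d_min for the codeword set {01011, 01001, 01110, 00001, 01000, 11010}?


Comparing all pairs, minimum distance: 1
Can detect 0 errors, correct 0 errors

1


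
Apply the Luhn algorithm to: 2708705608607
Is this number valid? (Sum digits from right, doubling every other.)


Luhn sum = 49
49 mod 10 = 9

Invalid (Luhn sum mod 10 = 9)


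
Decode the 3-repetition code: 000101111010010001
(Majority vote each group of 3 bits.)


Groups: 000, 101, 111, 010, 010, 001
Majority votes: 011000

011000


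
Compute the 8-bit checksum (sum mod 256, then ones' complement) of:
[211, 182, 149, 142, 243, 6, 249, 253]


Sum = 1435 mod 256 = 155
Complement = 100

100


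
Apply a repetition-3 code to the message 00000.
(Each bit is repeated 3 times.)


Each bit -> 3 copies

000000000000000


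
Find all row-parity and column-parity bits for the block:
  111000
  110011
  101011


Row parities: 100
Column parities: 100000

Row P: 100, Col P: 100000, Corner: 1


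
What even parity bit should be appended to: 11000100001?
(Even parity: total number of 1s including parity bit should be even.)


Number of 1s in data: 4
Parity bit: 0

0


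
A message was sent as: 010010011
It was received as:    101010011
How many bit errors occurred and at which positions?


XOR: 111000000

3 error(s) at position(s): 0, 1, 2


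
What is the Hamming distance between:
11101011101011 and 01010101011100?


XOR: 10111110110111
Count of 1s: 11

11


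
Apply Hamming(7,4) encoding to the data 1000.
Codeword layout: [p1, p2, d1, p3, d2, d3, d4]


Parity bits: p1=1, p2=1, p3=0

1110000


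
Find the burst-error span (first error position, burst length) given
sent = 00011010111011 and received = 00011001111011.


XOR: 00000011000000

Burst at position 6, length 2


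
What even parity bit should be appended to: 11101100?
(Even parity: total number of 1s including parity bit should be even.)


Number of 1s in data: 5
Parity bit: 1

1


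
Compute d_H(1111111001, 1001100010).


XOR: 0110011011
Count of 1s: 6

6


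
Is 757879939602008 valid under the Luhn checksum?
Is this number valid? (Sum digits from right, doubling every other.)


Luhn sum = 77
77 mod 10 = 7

Invalid (Luhn sum mod 10 = 7)


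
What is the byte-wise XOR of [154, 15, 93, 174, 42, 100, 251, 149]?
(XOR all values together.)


XOR chain: 154 ^ 15 ^ 93 ^ 174 ^ 42 ^ 100 ^ 251 ^ 149 = 70

70


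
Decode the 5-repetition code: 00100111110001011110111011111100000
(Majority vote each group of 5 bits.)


Groups: 00100, 11111, 00010, 11110, 11101, 11111, 00000
Majority votes: 0101110

0101110


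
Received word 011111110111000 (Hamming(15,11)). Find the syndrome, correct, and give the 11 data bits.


Syndrome = 4: error at position 4

Data: 11110111000 (corrected bit 4)


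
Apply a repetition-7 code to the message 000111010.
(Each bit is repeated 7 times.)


Each bit -> 7 copies

000000000000000000000111111111111111111111000000011111110000000


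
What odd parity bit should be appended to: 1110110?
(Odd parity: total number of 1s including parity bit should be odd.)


Number of 1s in data: 5
Parity bit: 0

0


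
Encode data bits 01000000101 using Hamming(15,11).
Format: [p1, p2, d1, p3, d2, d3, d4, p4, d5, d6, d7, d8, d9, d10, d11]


Parity bits: p1=1, p2=1, p3=1, p4=0

110110000000101


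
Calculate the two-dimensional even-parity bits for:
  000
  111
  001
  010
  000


Row parities: 01110
Column parities: 100

Row P: 01110, Col P: 100, Corner: 1


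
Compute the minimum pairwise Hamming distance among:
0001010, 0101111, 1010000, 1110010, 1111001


Comparing all pairs, minimum distance: 2
Can detect 1 errors, correct 0 errors

2


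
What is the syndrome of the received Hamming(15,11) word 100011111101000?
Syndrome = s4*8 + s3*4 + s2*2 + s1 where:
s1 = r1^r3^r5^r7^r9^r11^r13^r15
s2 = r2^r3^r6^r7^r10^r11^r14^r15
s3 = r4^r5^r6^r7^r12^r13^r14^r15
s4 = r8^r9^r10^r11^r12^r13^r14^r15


s1=0, s2=1, s3=0, s4=0

Syndrome = 2 (error at position 2)


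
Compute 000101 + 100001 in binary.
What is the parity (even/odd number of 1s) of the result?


000101 = 5
100001 = 33
Sum = 38 = 100110
1s count = 3

odd parity (3 ones in 100110)


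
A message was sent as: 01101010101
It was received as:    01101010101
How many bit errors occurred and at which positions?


XOR: 00000000000

0 errors (received matches sent)


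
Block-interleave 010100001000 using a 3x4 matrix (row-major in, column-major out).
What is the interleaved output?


Matrix:
  0101
  0000
  1000
Read columns: 001100000100

001100000100


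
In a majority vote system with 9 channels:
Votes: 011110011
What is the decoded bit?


Ones: 6 out of 9
Threshold: 5

1 (6/9 voted 1)


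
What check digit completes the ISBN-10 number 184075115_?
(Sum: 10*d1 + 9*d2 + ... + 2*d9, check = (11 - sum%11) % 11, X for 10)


Weighted sum: 198
198 mod 11 = 0

Check digit: 0


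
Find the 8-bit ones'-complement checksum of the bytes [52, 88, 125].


Sum = 265 mod 256 = 9
Complement = 246

246


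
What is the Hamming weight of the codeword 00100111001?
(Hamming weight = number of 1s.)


Counting 1s in 00100111001

5


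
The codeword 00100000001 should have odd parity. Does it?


Number of 1s: 2

No, parity error (2 ones)


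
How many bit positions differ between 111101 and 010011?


XOR: 101110
Count of 1s: 4

4


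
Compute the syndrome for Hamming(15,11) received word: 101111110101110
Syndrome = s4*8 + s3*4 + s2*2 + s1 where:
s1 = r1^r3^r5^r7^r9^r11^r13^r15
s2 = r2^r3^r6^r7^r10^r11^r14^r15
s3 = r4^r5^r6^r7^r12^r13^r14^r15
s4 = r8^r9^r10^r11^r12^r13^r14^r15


s1=1, s2=1, s3=1, s4=1

Syndrome = 15 (error at position 15)


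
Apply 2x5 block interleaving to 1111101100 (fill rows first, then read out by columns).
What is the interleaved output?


Matrix:
  11111
  01100
Read columns: 1011111010

1011111010


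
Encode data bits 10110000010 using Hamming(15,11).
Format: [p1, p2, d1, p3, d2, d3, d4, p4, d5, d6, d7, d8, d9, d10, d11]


Parity bits: p1=0, p2=0, p3=1, p4=1

001101110000010


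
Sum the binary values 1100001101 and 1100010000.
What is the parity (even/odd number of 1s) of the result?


1100001101 = 781
1100010000 = 784
Sum = 1565 = 11000011101
1s count = 6

even parity (6 ones in 11000011101)


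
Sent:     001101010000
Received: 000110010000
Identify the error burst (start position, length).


XOR: 001011000000

Burst at position 2, length 4


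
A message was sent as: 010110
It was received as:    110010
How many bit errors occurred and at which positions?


XOR: 100100

2 error(s) at position(s): 0, 3


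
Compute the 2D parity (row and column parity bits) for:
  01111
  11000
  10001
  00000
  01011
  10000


Row parities: 000011
Column parities: 11101

Row P: 000011, Col P: 11101, Corner: 0


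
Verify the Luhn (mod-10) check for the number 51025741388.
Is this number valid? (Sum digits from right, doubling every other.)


Luhn sum = 45
45 mod 10 = 5

Invalid (Luhn sum mod 10 = 5)


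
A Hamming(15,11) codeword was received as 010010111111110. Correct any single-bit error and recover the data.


Syndrome = 15: error at position 15

Data: 01011111111 (corrected bit 15)


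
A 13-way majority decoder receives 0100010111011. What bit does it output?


Ones: 7 out of 13
Threshold: 7

1 (7/13 voted 1)


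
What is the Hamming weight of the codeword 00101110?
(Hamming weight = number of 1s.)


Counting 1s in 00101110

4


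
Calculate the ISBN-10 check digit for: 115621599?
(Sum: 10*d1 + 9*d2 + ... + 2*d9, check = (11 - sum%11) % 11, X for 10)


Weighted sum: 183
183 mod 11 = 7

Check digit: 4


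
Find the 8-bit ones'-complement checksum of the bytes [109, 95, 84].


Sum = 288 mod 256 = 32
Complement = 223

223


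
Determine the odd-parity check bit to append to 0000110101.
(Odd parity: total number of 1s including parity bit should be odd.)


Number of 1s in data: 4
Parity bit: 1

1


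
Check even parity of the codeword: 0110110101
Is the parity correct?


Number of 1s: 6

Yes, parity is correct (6 ones)


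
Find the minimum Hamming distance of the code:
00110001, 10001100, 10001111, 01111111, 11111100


Comparing all pairs, minimum distance: 2
Can detect 1 errors, correct 0 errors

2


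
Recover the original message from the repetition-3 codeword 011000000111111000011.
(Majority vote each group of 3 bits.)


Groups: 011, 000, 000, 111, 111, 000, 011
Majority votes: 1001101

1001101


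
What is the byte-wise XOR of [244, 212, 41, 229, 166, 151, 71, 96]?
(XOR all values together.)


XOR chain: 244 ^ 212 ^ 41 ^ 229 ^ 166 ^ 151 ^ 71 ^ 96 = 250

250


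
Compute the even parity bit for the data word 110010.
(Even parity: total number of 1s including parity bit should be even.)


Number of 1s in data: 3
Parity bit: 1

1


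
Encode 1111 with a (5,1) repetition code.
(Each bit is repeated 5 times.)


Each bit -> 5 copies

11111111111111111111


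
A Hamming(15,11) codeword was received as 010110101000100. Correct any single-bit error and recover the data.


Syndrome = 0: no error detected

Data: 01011000100 (no errors)


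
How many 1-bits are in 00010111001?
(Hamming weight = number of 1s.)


Counting 1s in 00010111001

5


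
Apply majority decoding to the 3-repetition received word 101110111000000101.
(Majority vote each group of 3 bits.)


Groups: 101, 110, 111, 000, 000, 101
Majority votes: 111001

111001


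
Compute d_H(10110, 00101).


XOR: 10011
Count of 1s: 3

3


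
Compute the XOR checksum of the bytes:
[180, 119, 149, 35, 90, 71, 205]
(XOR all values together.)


XOR chain: 180 ^ 119 ^ 149 ^ 35 ^ 90 ^ 71 ^ 205 = 165

165


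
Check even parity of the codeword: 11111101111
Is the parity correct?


Number of 1s: 10

Yes, parity is correct (10 ones)


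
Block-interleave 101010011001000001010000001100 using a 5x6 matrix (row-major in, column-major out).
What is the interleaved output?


Matrix:
  101010
  011001
  000001
  010000
  001100
Read columns: 100000101011001000011000001100

100000101011001000011000001100


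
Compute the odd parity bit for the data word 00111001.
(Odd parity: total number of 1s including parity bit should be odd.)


Number of 1s in data: 4
Parity bit: 1

1


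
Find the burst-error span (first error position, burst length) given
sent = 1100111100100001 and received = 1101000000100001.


XOR: 0001111100000000

Burst at position 3, length 5
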